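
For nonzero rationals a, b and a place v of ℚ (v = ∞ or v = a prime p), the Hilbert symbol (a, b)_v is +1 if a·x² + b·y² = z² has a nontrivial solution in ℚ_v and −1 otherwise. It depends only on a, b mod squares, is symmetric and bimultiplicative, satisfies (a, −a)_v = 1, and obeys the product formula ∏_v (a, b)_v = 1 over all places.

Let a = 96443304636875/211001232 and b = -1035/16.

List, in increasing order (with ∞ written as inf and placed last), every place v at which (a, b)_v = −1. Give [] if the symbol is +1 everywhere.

[3, 5, 19, 23]

(a, b) ≡ (646323, -115) mod (ℚ^×)²; places V = {2, 3, 5, 7, 13, 17, 19, 23, 29, 31, 37, ∞}.
(a,b)_31: α=2, u≡5; β=0, v≡7 (mod 31); (5|31)=+1, (7|31)=+1; sign (−1)^0·+1^0·+1^2 = +1.
(a,b)_29: α=1, u≡11; β=0, v≡6 (mod 29); (11|29)=-1, (6|29)=+1; sign (−1)^0·-1^0·+1^1 = +1.
(a,b)_3: α=-1, u≡2; β=2, v≡2 (mod 3); (2|3)=-1, (2|3)=-1; sign (−1)^0·-1^2·-1^-1 = -1.
(a,b)_23: α=1, u≡8; β=1, v≡13 (mod 23); (8|23)=+1, (13|23)=+1; sign (−1)^1·+1^1·+1^1 = -1.
(a,b)_∞: sgn(646323)=+, sgn(-115)=−, so +1.
(a,b)_13: α=-2, u≡5; β=0, v≡6 (mod 13); (5|13)=-1, (6|13)=-1; sign (−1)^0·-1^0·-1^-2 = +1.
(a,b)_2: α=-4, β=-4; u≡3, v≡5 (mod 8); ε(u)ε(v)=1·0, αω(v)=-4·1, βω(u)=-4·1; sum ≡ 0  ⇒  +1.
(a,b)_19: α=-1, u≡4; β=0, v≡3 (mod 19); (4|19)=+1, (3|19)=-1; sign (−1)^0·+1^0·-1^-1 = -1.
(a,b)_17: α=3, u≡11; β=0, v≡15 (mod 17); (11|17)=-1, (15|17)=+1; sign (−1)^0·-1^0·+1^3 = +1.
(a,b)_5: α=4, u≡2; β=1, v≡3 (mod 5); (2|5)=-1, (3|5)=-1; sign (−1)^0·-1^1·-1^4 = -1.
(a,b)_7: α=2, u≡6; β=0, v≡4 (mod 7); (6|7)=-1, (4|7)=+1; sign (−1)^0·-1^0·+1^2 = +1.
(a,b)_37: α=-2, u≡1; β=0, v≡7 (mod 37); (1|37)=+1, (7|37)=+1; sign (−1)^0·+1^0·+1^-2 = +1.
(646323, -115 / ℚ) ramifies at {3, 5, 19, 23}: a division algebra.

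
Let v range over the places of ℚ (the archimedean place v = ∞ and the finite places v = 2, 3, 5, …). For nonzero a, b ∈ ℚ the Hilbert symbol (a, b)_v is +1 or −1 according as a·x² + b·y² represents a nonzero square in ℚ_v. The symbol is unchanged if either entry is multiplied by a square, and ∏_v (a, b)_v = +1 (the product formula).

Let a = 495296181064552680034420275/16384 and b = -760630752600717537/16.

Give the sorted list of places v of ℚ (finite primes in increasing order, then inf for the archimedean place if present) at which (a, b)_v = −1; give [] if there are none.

(a, b) ≡ (595973171, -224257) mod (ℚ^×)²; places V = {2, 3, 5, 7, 11, 19, 23, 29, 31, 37, 41, ∞}.
(a,b)_41: α=3, u≡25; β=2, v≡17 (mod 41); (25|41)=+1, (17|41)=-1; sign (−1)^0·+1^2·-1^3 = -1.
(a,b)_19: α=1, u≡16; β=1, v≡13 (mod 19); (16|19)=+1, (13|19)=-1; sign (−1)^1·+1^1·-1^1 = +1.
(a,b)_31: α=3, u≡26; β=2, v≡9 (mod 31); (26|31)=-1, (9|31)=+1; sign (−1)^0·-1^2·+1^3 = +1.
(a,b)_3: α=8, u≡2; β=4, v≡2 (mod 3); (2|3)=-1, (2|3)=-1; sign (−1)^0·-1^4·-1^8 = +1.
(a,b)_29: α=1, u≡25; β=1, v≡12 (mod 29); (25|29)=+1, (12|29)=-1; sign (−1)^0·+1^1·-1^1 = -1.
(a,b)_∞: sgn(595973171)=+, sgn(-224257)=−, so +1.
(a,b)_11: α=2, u≡2; β=1, v≡7 (mod 11); (2|11)=-1, (7|11)=-1; sign (−1)^0·-1^1·-1^2 = -1.
(a,b)_37: α=1, u≡11; β=1, v≡7 (mod 37); (11|37)=+1, (7|37)=+1; sign (−1)^0·+1^1·+1^1 = +1.
(a,b)_5: α=2, u≡4; β=0, v≡3 (mod 5); (4|5)=+1, (3|5)=-1; sign (−1)^0·+1^0·-1^2 = +1.
(a,b)_23: α=3, u≡2; β=2, v≡8 (mod 23); (2|23)=+1, (8|23)=+1; sign (−1)^0·+1^2·+1^3 = +1.
(a,b)_7: α=2, u≡5; β=2, v≡4 (mod 7); (5|7)=-1, (4|7)=+1; sign (−1)^0·-1^2·+1^2 = +1.
(a,b)_2: α=-14, β=-4; u≡3, v≡7 (mod 8); ε(u)ε(v)=1·1, αω(v)=-14·0, βω(u)=-4·1; sum ≡ 1  ⇒  -1.
(595973171, -224257 / ℚ) ramifies at {2, 11, 29, 41}: a division algebra.

[2, 11, 29, 41]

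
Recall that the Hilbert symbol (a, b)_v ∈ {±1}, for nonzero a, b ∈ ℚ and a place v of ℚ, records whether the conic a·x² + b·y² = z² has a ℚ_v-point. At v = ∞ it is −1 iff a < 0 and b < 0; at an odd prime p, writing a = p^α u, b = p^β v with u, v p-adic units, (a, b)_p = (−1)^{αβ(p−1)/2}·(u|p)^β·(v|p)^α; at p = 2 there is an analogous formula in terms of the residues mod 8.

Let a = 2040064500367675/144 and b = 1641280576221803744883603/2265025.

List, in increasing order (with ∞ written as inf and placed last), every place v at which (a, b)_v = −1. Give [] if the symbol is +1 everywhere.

(a, b) ≡ (555427, 13243) mod (ℚ^×)²; places V = {2, 3, 5, 7, 17, 19, 23, 29, 31, 41, 43, ∞}.
(a,b)_7: α=0, u≡3; β=-2, v≡6 (mod 7); (3|7)=-1, (6|7)=-1; sign (−1)^0·-1^-2·-1^0 = +1.
(a,b)_43: α=0, u≡34; β=-2, v≡34 (mod 43); (34|43)=-1, (34|43)=-1; sign (−1)^0·-1^-2·-1^0 = +1.
(a,b)_19: α=1, u≡6; β=1, v≡2 (mod 19); (6|19)=+1, (2|19)=-1; sign (−1)^1·+1^1·-1^1 = +1.
(a,b)_3: α=-2, u≡1; β=8, v≡1 (mod 3); (1|3)=+1, (1|3)=+1; sign (−1)^0·+1^8·+1^-2 = +1.
(a,b)_5: α=2, u≡3; β=-2, v≡3 (mod 5); (3|5)=-1, (3|5)=-1; sign (−1)^0·-1^-2·-1^2 = +1.
(a,b)_23: α=3, u≡14; β=4, v≡18 (mod 23); (14|23)=-1, (18|23)=+1; sign (−1)^0·-1^4·+1^3 = +1.
(a,b)_29: α=0, u≡18; β=2, v≡19 (mod 29); (18|29)=-1, (19|29)=-1; sign (−1)^0·-1^2·-1^0 = +1.
(a,b)_17: α=2, u≡3; β=5, v≡5 (mod 17); (3|17)=-1, (5|17)=-1; sign (−1)^0·-1^5·-1^2 = -1.
(a,b)_41: α=1, u≡26; β=1, v≡21 (mod 41); (26|41)=-1, (21|41)=+1; sign (−1)^0·-1^1·+1^1 = -1.
(a,b)_31: α=3, u≡6; β=2, v≡11 (mod 31); (6|31)=-1, (11|31)=-1; sign (−1)^0·-1^2·-1^3 = -1.
(a,b)_∞: sgn(555427)=+, sgn(13243)=+, so +1.
(a,b)_2: α=-4, β=0; u≡3, v≡3 (mod 8); ε(u)ε(v)=1·1, αω(v)=-4·1, βω(u)=0·1; sum ≡ 1  ⇒  -1.
|Ram(555427, 13243)| = 4, even; anisotropic at {2, 17, 31, 41}.

[2, 17, 31, 41]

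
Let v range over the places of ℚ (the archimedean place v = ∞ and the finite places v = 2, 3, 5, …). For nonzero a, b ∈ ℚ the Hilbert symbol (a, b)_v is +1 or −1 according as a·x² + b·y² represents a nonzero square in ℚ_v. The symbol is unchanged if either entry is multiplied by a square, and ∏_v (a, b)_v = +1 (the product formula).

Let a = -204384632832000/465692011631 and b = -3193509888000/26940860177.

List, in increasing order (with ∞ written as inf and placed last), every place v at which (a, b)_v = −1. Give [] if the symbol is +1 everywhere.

Mod squares: a ≡ -1272705, b ≡ -181815. Check v ∈ {∞, 2, 3, 5, 7, 11, 17, 23, 31, 47}.
v=2: v_2(a)=20, v_2(b)=14; units ≡ 7, 1 (mod 8); ε·ε+αω+βω = 1·0+20·0+14·0 ≡ 0  ⇒  (a,b)_2 = +1.
v=3: a=3^7·(≡1), b=3^7·(≡1) mod 3; (1|3)=+1, (1|3)=+1; (−1)^{7·7·1}·(+1)^7·(+1)^7 = -1.
v=23: a=23^1·(≡4), b=23^1·(≡21) mod 23; (4|23)=+1, (21|23)=-1; (−1)^{1·1·11}·(+1)^1·(-1)^1 = +1.
v=∞: -1272705 < 0 and -181815 < 0  ⇒  (a,b)_∞ = -1.
v=31: a=31^1·(≡10), b=31^1·(≡20) mod 31; (10|31)=+1, (20|31)=+1; (−1)^{1·1·15}·(+1)^1·(+1)^1 = -1.
v=5: a=5^3·(≡4), b=5^3·(≡3) mod 5; (4|5)=+1, (3|5)=-1; (−1)^{3·3·2}·(+1)^3·(-1)^3 = -1.
v=17: a=17^-1·(≡3), b=17^-1·(≡1) mod 17; (3|17)=-1, (1|17)=+1; (−1)^{-1·-1·8}·(-1)^-1·(+1)^-1 = -1.
v=7: a=7^-1·(≡6), b=7^-2·(≡5) mod 7; (6|7)=-1, (5|7)=-1; (−1)^{-1·-2·3}·(-1)^-2·(-1)^-1 = -1.
v=11: a=11^-6·(≡7), b=11^-4·(≡5) mod 11; (7|11)=-1, (5|11)=+1; (−1)^{-6·-4·5}·(-1)^-4·(+1)^-6 = +1.
v=47: a=47^-2·(≡36), b=47^-2·(≡37) mod 47; (36|47)=+1, (37|47)=+1; (−1)^{-2·-2·23}·(+1)^-2·(+1)^-2 = +1.
(-1272705, -181815 / ℚ) ramifies at {3, 5, 7, 17, 31, ∞}: a division algebra.

[3, 5, 7, 17, 31, inf]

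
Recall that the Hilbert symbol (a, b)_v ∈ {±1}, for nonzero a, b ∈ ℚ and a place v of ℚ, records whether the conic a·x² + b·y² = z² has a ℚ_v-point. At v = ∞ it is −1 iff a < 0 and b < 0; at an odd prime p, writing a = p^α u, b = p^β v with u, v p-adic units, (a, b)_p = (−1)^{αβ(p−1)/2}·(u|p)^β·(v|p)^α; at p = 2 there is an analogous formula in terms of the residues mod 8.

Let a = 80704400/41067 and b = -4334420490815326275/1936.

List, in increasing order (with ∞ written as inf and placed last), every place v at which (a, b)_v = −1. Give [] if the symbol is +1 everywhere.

(a, b) ≡ (605283, -10619) mod (ℚ^×)²; places V = {2, 3, 5, 7, 11, 13, 19, 37, 41, ∞}.
(a,b)_3: α=-5, u≡2; β=2, v≡1 (mod 3); (2|3)=-1, (1|3)=+1; sign (−1)^0·-1^2·+1^-5 = +1.
(a,b)_11: α=0, u≡10; β=-2, v≡2 (mod 11); (10|11)=-1, (2|11)=-1; sign (−1)^0·-1^-2·-1^0 = +1.
(a,b)_7: α=1, u≡5; β=3, v≡1 (mod 7); (5|7)=-1, (1|7)=+1; sign (−1)^1·-1^3·+1^1 = +1.
(a,b)_41: α=1, u≡28; β=3, v≡13 (mod 41); (28|41)=-1, (13|41)=-1; sign (−1)^0·-1^3·-1^1 = +1.
(a,b)_19: α=1, u≡14; β=4, v≡14 (mod 19); (14|19)=-1, (14|19)=-1; sign (−1)^0·-1^4·-1^1 = -1.
(a,b)_2: α=4, β=-4; u≡3, v≡5 (mod 8); ε(u)ε(v)=1·0, αω(v)=4·1, βω(u)=-4·1; sum ≡ 0  ⇒  +1.
(a,b)_∞: sgn(605283)=+, sgn(-10619)=−, so +1.
(a,b)_5: α=2, u≡3; β=2, v≡4 (mod 5); (3|5)=-1, (4|5)=+1; sign (−1)^0·-1^2·+1^2 = +1.
(a,b)_37: α=1, u≡8; β=1, v≡12 (mod 37); (8|37)=-1, (12|37)=+1; sign (−1)^0·-1^1·+1^1 = -1.
(a,b)_13: α=-2, u≡4; β=2, v≡6 (mod 13); (4|13)=+1, (6|13)=-1; sign (−1)^0·+1^2·-1^-2 = +1.
Ram(605283, -10619) = {19, 37}; no ℚ_19-point on the conic.

[19, 37]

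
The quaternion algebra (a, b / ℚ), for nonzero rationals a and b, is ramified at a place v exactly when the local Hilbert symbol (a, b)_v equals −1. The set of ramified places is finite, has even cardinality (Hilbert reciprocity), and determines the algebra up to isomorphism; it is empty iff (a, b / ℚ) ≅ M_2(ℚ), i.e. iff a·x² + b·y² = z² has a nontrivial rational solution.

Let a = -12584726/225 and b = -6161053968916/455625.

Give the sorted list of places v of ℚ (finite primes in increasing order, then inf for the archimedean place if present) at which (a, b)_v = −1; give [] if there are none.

(a, b) ≡ (-104006, -7429) mod (ℚ^×)²; places V = {2, 3, 5, 7, 11, 17, 19, 23, ∞}.
(a,b)_17: α=1, u≡1; β=3, v≡14 (mod 17); (1|17)=+1, (14|17)=-1; sign (−1)^0·+1^3·-1^1 = -1.
(a,b)_2: α=1, β=2; u≡5, v≡3 (mod 8); ε(u)ε(v)=0·1, αω(v)=1·1, βω(u)=2·1; sum ≡ 1  ⇒  -1.
(a,b)_7: α=1, u≡6; β=2, v≡3 (mod 7); (6|7)=-1, (3|7)=-1; sign (−1)^0·-1^2·-1^1 = -1.
(a,b)_∞: sgn(-104006)=−, sgn(-7429)=−, so -1.
(a,b)_3: α=-2, u≡1; β=-6, v≡2 (mod 3); (1|3)=+1, (2|3)=-1; sign (−1)^0·+1^-6·-1^-2 = +1.
(a,b)_11: α=2, u≡2; β=4, v≡7 (mod 11); (2|11)=-1, (7|11)=-1; sign (−1)^0·-1^4·-1^2 = +1.
(a,b)_19: α=1, u≡11; β=1, v≡12 (mod 19); (11|19)=+1, (12|19)=-1; sign (−1)^1·+1^1·-1^1 = +1.
(a,b)_5: α=-2, u≡1; β=-4, v≡1 (mod 5); (1|5)=+1, (1|5)=+1; sign (−1)^0·+1^-4·+1^-2 = +1.
(a,b)_23: α=1, u≡3; β=1, v≡10 (mod 23); (3|23)=+1, (10|23)=-1; sign (−1)^1·+1^1·-1^1 = +1.
Ram(-104006, -7429) = {2, 7, 17, ∞}; no ℚ_2-point on the conic.

[2, 7, 17, inf]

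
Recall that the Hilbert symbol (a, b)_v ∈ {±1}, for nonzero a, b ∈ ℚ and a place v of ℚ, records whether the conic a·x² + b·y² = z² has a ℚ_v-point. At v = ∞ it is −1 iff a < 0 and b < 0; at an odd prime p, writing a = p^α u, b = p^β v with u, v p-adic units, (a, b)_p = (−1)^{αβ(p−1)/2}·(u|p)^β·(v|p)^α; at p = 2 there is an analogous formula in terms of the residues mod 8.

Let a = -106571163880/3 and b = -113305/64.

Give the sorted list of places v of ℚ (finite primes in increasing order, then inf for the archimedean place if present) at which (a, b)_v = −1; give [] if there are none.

(a, b) ≡ (-47548110, -113305) mod (ℚ^×)²; places V = {2, 3, 5, 17, 29, 31, 41, 43, ∞}.
(a,b)_17: α=0, u≡6; β=1, v≡13 (mod 17); (6|17)=-1, (13|17)=+1; sign (−1)^0·-1^1·+1^0 = -1.
(a,b)_∞: sgn(-47548110)=−, sgn(-113305)=−, so -1.
(a,b)_3: α=-1, u≡2; β=0, v≡2 (mod 3); (2|3)=-1, (2|3)=-1; sign (−1)^0·-1^0·-1^-1 = -1.
(a,b)_43: α=1, u≡32; β=1, v≡24 (mod 43); (32|43)=-1, (24|43)=+1; sign (−1)^1·-1^1·+1^1 = +1.
(a,b)_41: α=3, u≡39; β=0, v≡24 (mod 41); (39|41)=+1, (24|41)=-1; sign (−1)^0·+1^0·-1^3 = -1.
(a,b)_2: α=3, β=-6; u≡1, v≡7 (mod 8); ε(u)ε(v)=0·1, αω(v)=3·0, βω(u)=-6·0; sum ≡ 0  ⇒  +1.
(a,b)_5: α=1, u≡3; β=1, v≡1 (mod 5); (3|5)=-1, (1|5)=+1; sign (−1)^0·-1^1·+1^1 = -1.
(a,b)_29: α=1, u≡14; β=0, v≡19 (mod 29); (14|29)=-1, (19|29)=-1; sign (−1)^0·-1^0·-1^1 = -1.
(a,b)_31: α=1, u≡18; β=1, v≡17 (mod 31); (18|31)=+1, (17|31)=-1; sign (−1)^1·+1^1·-1^1 = +1.
Ram(-47548110, -113305) = {3, 5, 17, 29, 41, ∞}; no ℚ_3-point on the conic.

[3, 5, 17, 29, 41, inf]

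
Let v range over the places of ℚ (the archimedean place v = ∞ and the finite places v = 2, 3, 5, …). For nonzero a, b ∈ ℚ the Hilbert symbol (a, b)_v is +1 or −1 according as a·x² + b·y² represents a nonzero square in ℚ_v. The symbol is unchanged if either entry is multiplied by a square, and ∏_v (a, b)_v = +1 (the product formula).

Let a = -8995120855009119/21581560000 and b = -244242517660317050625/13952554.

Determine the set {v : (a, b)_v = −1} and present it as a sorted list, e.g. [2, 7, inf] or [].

Mod squares: a ≡ -35581, b ≡ -154. Check v ∈ {∞, 2, 3, 5, 7, 11, 13, 17, 23, 29, 43, 47}.
v=23: a=23^3·(≡20), b=23^4·(≡22) mod 23; (20|23)=-1, (22|23)=-1; (−1)^{3·4·11}·(-1)^4·(-1)^3 = -1.
v=5: a=5^-4·(≡1), b=5^4·(≡1) mod 5; (1|5)=+1, (1|5)=+1; (−1)^{-4·4·2}·(+1)^4·(+1)^-4 = +1.
v=3: a=3^4·(≡2), b=3^2·(≡2) mod 3; (2|3)=-1, (2|3)=-1; (−1)^{4·2·1}·(-1)^2·(-1)^4 = +1.
v=2: v_2(a)=-6, v_2(b)=-1; units ≡ 3, 3 (mod 8); ε·ε+αω+βω = 1·1+-6·1+-1·1 ≡ 0  ⇒  (a,b)_2 = +1.
v=47: a=47^2·(≡31), b=47^2·(≡24) mod 47; (31|47)=-1, (24|47)=+1; (−1)^{2·2·23}·(-1)^2·(+1)^2 = +1.
v=29: a=29^2·(≡19), b=29^2·(≡28) mod 29; (19|29)=-1, (28|29)=+1; (−1)^{2·2·14}·(-1)^2·(+1)^2 = +1.
v=13: a=13^-1·(≡11), b=13^0·(≡11) mod 13; (11|13)=-1, (11|13)=-1; (−1)^{-1·0·6}·(-1)^0·(-1)^-1 = -1.
v=∞: -35581 < 0 and -154 < 0  ⇒  (a,b)_∞ = -1.
v=43: a=43^0·(≡9), b=43^-2·(≡33) mod 43; (9|43)=+1, (33|43)=-1; (−1)^{0·-2·21}·(+1)^-2·(-1)^0 = +1.
v=11: a=11^-2·(≡1), b=11^-1·(≡2) mod 11; (1|11)=+1, (2|11)=-1; (−1)^{-2·-1·5}·(+1)^-1·(-1)^-2 = +1.
v=17: a=17^3·(≡1), b=17^4·(≡9) mod 17; (1|17)=+1, (9|17)=+1; (−1)^{3·4·8}·(+1)^4·(+1)^3 = +1.
v=7: a=7^-3·(≡3), b=7^-3·(≡5) mod 7; (3|7)=-1, (5|7)=-1; (−1)^{-3·-3·3}·(-1)^-3·(-1)^-3 = -1.
Ram(-35581, -154) = {7, 13, 23, ∞}; no ℚ_7-point on the conic.

[7, 13, 23, inf]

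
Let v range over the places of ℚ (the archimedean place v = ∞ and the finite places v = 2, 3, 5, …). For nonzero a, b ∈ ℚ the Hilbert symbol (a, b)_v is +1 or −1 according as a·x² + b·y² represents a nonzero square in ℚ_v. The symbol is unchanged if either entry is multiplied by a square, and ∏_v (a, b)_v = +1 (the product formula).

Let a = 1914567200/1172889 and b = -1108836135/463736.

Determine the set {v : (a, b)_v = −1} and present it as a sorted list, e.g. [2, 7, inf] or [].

[5, 11]

(a, b) ≡ (2, -13090) mod (ℚ^×)²; places V = {2, 3, 5, 7, 11, 13, 17, 19, ∞}.
(a,b)_7: α=2, u≡1; β=-3, v≡6 (mod 7); (1|7)=+1, (6|7)=-1; sign (−1)^0·+1^-3·-1^2 = +1.
(a,b)_19: α=-4, u≡10; β=0, v≡9 (mod 19); (10|19)=-1, (9|19)=+1; sign (−1)^0·-1^0·+1^-4 = +1.
(a,b)_13: α=2, u≡5; β=-2, v≡9 (mod 13); (5|13)=-1, (9|13)=+1; sign (−1)^0·-1^-2·+1^2 = +1.
(a,b)_3: α=-2, u≡2; β=4, v≡2 (mod 3); (2|3)=-1, (2|3)=-1; sign (−1)^0·-1^4·-1^-2 = +1.
(a,b)_11: α=0, u≡6; β=5, v≡5 (mod 11); (6|11)=-1, (5|11)=+1; sign (−1)^0·-1^5·+1^0 = -1.
(a,b)_∞: sgn(2)=+, sgn(-13090)=−, so +1.
(a,b)_17: α=2, u≡13; β=1, v≡3 (mod 17); (13|17)=+1, (3|17)=-1; sign (−1)^0·+1^1·-1^2 = +1.
(a,b)_5: α=2, u≡2; β=1, v≡3 (mod 5); (2|5)=-1, (3|5)=-1; sign (−1)^0·-1^1·-1^2 = -1.
(a,b)_2: α=5, β=-3; u≡1, v≡7 (mod 8); ε(u)ε(v)=0·1, αω(v)=5·0, βω(u)=-3·0; sum ≡ 0  ⇒  +1.
(2, -13090 / ℚ) ramifies at {5, 11}: a division algebra.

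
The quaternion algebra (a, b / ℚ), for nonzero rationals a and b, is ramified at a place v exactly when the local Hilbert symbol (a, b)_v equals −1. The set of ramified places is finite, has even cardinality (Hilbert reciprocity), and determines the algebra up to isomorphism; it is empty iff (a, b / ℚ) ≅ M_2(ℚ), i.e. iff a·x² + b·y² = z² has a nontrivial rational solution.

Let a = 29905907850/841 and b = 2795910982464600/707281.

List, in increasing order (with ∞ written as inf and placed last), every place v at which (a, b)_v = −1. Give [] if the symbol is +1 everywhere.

(a, b) ≡ (26, 6006) mod (ℚ^×)²; places V = {2, 3, 5, 7, 11, 13, 17, 19, 29, ∞}.
(a,b)_2: α=1, β=3; u≡5, v≡3 (mod 8); ε(u)ε(v)=0·1, αω(v)=1·1, βω(u)=3·1; sum ≡ 0  ⇒  +1.
(a,b)_19: α=2, u≡9; β=4, v≡8 (mod 19); (9|19)=+1, (8|19)=-1; sign (−1)^0·+1^4·-1^2 = +1.
(a,b)_3: α=2, u≡2; β=7, v≡1 (mod 3); (2|3)=-1, (1|3)=+1; sign (−1)^0·-1^7·+1^2 = -1.
(a,b)_17: α=2, u≡15; β=0, v≡7 (mod 17); (15|17)=+1, (7|17)=-1; sign (−1)^0·+1^0·-1^2 = +1.
(a,b)_∞: sgn(26)=+, sgn(6006)=+, so +1.
(a,b)_5: α=2, u≡4; β=2, v≡4 (mod 5); (4|5)=+1, (4|5)=+1; sign (−1)^0·+1^2·+1^2 = +1.
(a,b)_11: α=0, u≡1; β=1, v≡8 (mod 11); (1|11)=+1, (8|11)=-1; sign (−1)^0·+1^1·-1^0 = +1.
(a,b)_13: α=1, u≡11; β=1, v≡5 (mod 13); (11|13)=-1, (5|13)=-1; sign (−1)^0·-1^1·-1^1 = +1.
(a,b)_29: α=-2, u≡21; β=-4, v≡2 (mod 29); (21|29)=-1, (2|29)=-1; sign (−1)^0·-1^-4·-1^-2 = +1.
(a,b)_7: α=2, u≡5; β=3, v≡2 (mod 7); (5|7)=-1, (2|7)=+1; sign (−1)^0·-1^3·+1^2 = -1.
(26, 6006 / ℚ) ramifies at {3, 7}: a division algebra.

[3, 7]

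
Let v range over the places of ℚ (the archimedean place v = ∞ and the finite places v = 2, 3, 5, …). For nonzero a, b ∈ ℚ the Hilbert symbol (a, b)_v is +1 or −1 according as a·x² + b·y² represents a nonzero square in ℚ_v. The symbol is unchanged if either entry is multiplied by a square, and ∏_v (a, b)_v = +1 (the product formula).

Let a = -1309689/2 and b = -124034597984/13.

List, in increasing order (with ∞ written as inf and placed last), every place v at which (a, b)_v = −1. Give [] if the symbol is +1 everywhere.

(a, b) ≡ (-32338, -203918) mod (ℚ^×)²; places V = {2, 3, 11, 13, 19, 23, 31, 37, ∞}.
(a,b)_11: α=0, u≡2; β=1, v≡10 (mod 11); (2|11)=-1, (10|11)=-1; sign (−1)^0·-1^1·-1^0 = -1.
(a,b)_2: α=-1, β=5; u≡7, v≡1 (mod 8); ε(u)ε(v)=1·0, αω(v)=-1·0, βω(u)=5·0; sum ≡ 0  ⇒  +1.
(a,b)_37: α=1, u≡6; β=2, v≡12 (mod 37); (6|37)=-1, (12|37)=+1; sign (−1)^0·-1^2·+1^1 = +1.
(a,b)_23: α=1, u≡14; β=1, v≡8 (mod 23); (14|23)=-1, (8|23)=+1; sign (−1)^1·-1^1·+1^1 = +1.
(a,b)_13: α=0, u≡11; β=-1, v≡2 (mod 13); (11|13)=-1, (2|13)=-1; sign (−1)^0·-1^-1·-1^0 = -1.
(a,b)_19: α=1, u≡10; β=2, v≡4 (mod 19); (10|19)=-1, (4|19)=+1; sign (−1)^0·-1^2·+1^1 = +1.
(a,b)_∞: sgn(-32338)=−, sgn(-203918)=−, so -1.
(a,b)_3: α=4, u≡2; β=0, v≡1 (mod 3); (2|3)=-1, (1|3)=+1; sign (−1)^0·-1^0·+1^4 = +1.
(a,b)_31: α=0, u≡15; β=1, v≡14 (mod 31); (15|31)=-1, (14|31)=+1; sign (−1)^0·-1^1·+1^0 = -1.
Ram(-32338, -203918) = {11, 13, 31, ∞}; no ℚ_11-point on the conic.

[11, 13, 31, inf]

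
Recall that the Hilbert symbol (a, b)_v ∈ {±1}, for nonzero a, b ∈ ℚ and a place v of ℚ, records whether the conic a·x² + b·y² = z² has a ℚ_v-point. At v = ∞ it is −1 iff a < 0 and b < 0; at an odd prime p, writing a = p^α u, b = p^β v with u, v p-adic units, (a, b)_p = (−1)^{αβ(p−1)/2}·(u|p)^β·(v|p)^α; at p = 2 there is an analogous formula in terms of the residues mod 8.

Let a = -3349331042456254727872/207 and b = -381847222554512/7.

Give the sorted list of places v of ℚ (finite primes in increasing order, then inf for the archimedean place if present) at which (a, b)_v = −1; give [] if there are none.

Mod squares: a ≡ -271469, b ≡ -1641671759. Check v ∈ {∞, 2, 3, 7, 11, 13, 17, 23, 29, 37, 43}.
v=11: a=11^3·(≡5), b=11^2·(≡1) mod 11; (5|11)=+1, (1|11)=+1; (−1)^{3·2·5}·(+1)^2·(+1)^3 = +1.
v=23: a=23^-1·(≡19), b=23^1·(≡11) mod 23; (19|23)=-1, (11|23)=-1; (−1)^{-1·1·11}·(-1)^1·(-1)^-1 = -1.
v=17: a=17^2·(≡2), b=17^1·(≡1) mod 17; (2|17)=+1, (1|17)=+1; (−1)^{2·1·8}·(+1)^1·(+1)^2 = +1.
v=37: a=37^1·(≡33), b=37^1·(≡24) mod 37; (33|37)=+1, (24|37)=-1; (−1)^{1·1·18}·(+1)^1·(-1)^1 = -1.
v=2: v_2(a)=6, v_2(b)=4; units ≡ 3, 1 (mod 8); ε·ε+αω+βω = 1·0+6·0+4·1 ≡ 0  ⇒  (a,b)_2 = +1.
v=3: a=3^-2·(≡1), b=3^0·(≡1) mod 3; (1|3)=+1, (1|3)=+1; (−1)^{-2·0·1}·(+1)^0·(+1)^-2 = +1.
v=13: a=13^4·(≡12), b=13^1·(≡10) mod 13; (12|13)=+1, (10|13)=+1; (−1)^{4·1·6}·(+1)^1·(+1)^4 = +1.
v=7: a=7^4·(≡6), b=7^-1·(≡6) mod 7; (6|7)=-1, (6|7)=-1; (−1)^{4·-1·3}·(-1)^-1·(-1)^4 = -1.
v=∞: -271469 < 0 and -1641671759 < 0  ⇒  (a,b)_∞ = -1.
v=43: a=43^2·(≡26), b=43^1·(≡31) mod 43; (26|43)=-1, (31|43)=+1; (−1)^{2·1·21}·(-1)^1·(+1)^2 = -1.
v=29: a=29^1·(≡16), b=29^3·(≡26) mod 29; (16|29)=+1, (26|29)=-1; (−1)^{1·3·14}·(+1)^3·(-1)^1 = -1.
Ram(-271469, -1641671759) = {7, 23, 29, 37, 43, ∞}; no ℚ_7-point on the conic.

[7, 23, 29, 37, 43, inf]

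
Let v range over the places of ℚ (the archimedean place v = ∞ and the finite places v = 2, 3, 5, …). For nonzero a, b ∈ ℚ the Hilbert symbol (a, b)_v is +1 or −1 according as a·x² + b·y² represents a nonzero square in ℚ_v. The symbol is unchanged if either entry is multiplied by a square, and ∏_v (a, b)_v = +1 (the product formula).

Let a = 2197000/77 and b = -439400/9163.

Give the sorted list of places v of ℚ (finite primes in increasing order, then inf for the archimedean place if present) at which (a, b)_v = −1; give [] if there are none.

[2, 5, 7, 17]

(a, b) ≡ (10010, -4862) mod (ℚ^×)²; places V = {2, 5, 7, 11, 13, 17, ∞}.
(a,b)_13: α=3, u≡1; β=3, v≡9 (mod 13); (1|13)=+1, (9|13)=+1; sign (−1)^0·+1^3·+1^3 = +1.
(a,b)_7: α=-1, u≡2; β=-2, v≡5 (mod 7); (2|7)=+1, (5|7)=-1; sign (−1)^0·+1^-2·-1^-1 = -1.
(a,b)_11: α=-1, u≡2; β=-1, v≡9 (mod 11); (2|11)=-1, (9|11)=+1; sign (−1)^1·-1^-1·+1^-1 = +1.
(a,b)_∞: sgn(10010)=+, sgn(-4862)=−, so +1.
(a,b)_17: α=0, u≡10; β=-1, v≡7 (mod 17); (10|17)=-1, (7|17)=-1; sign (−1)^0·-1^-1·-1^0 = -1.
(a,b)_2: α=3, β=3; u≡5, v≡1 (mod 8); ε(u)ε(v)=0·0, αω(v)=3·0, βω(u)=3·1; sum ≡ 1  ⇒  -1.
(a,b)_5: α=3, u≡3; β=2, v≡3 (mod 5); (3|5)=-1, (3|5)=-1; sign (−1)^0·-1^2·-1^3 = -1.
(10010, -4862 / ℚ) ramifies at {2, 5, 7, 17}: a division algebra.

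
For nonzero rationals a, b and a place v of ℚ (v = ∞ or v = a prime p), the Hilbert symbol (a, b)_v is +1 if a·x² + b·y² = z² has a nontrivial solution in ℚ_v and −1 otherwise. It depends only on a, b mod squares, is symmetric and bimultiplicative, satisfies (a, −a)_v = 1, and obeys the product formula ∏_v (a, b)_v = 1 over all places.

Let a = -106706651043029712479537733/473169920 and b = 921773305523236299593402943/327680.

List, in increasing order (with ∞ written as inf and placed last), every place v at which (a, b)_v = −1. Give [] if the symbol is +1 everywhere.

[2, 7, 11, 13, 23, 31]

(a, b) ≡ (-608465, 204057035) mod (ℚ^×)²; places V = {2, 3, 5, 7, 11, 13, 17, 19, 23, 31, 37, ∞}.
(a,b)_37: α=1, u≡2; β=1, v≡22 (mod 37); (2|37)=-1, (22|37)=-1; sign (−1)^0·-1^1·-1^1 = +1.
(a,b)_31: α=2, u≡24; β=3, v≡5 (mod 31); (24|31)=-1, (5|31)=+1; sign (−1)^0·-1^3·+1^2 = -1.
(a,b)_19: α=-2, u≡8; β=0, v≡15 (mod 19); (8|19)=-1, (15|19)=-1; sign (−1)^0·-1^0·-1^-2 = +1.
(a,b)_2: α=-18, β=-16; u≡7, v≡3 (mod 8); ε(u)ε(v)=1·1, αω(v)=-18·1, βω(u)=-16·0; sum ≡ 1  ⇒  -1.
(a,b)_13: α=3, u≡8; β=5, v≡3 (mod 13); (8|13)=-1, (3|13)=+1; sign (−1)^0·-1^5·+1^3 = -1.
(a,b)_3: α=12, u≡1; β=4, v≡2 (mod 3); (1|3)=+1, (2|3)=-1; sign (−1)^0·+1^4·-1^12 = +1.
(a,b)_17: α=2, u≡13; β=3, v≡3 (mod 17); (13|17)=+1, (3|17)=-1; sign (−1)^0·+1^3·-1^2 = +1.
(a,b)_∞: sgn(-608465)=−, sgn(204057035)=+, so +1.
(a,b)_11: α=5, u≡9; β=4, v≡6 (mod 11); (9|11)=+1, (6|11)=-1; sign (−1)^0·+1^4·-1^5 = -1.
(a,b)_7: α=4, u≡3; β=5, v≡2 (mod 7); (3|7)=-1, (2|7)=+1; sign (−1)^0·-1^5·+1^4 = -1.
(a,b)_5: α=-1, u≡3; β=-1, v≡3 (mod 5); (3|5)=-1, (3|5)=-1; sign (−1)^0·-1^-1·-1^-1 = +1.
(a,b)_23: α=1, u≡3; β=1, v≡8 (mod 23); (3|23)=+1, (8|23)=+1; sign (−1)^1·+1^1·+1^1 = -1.
(-608465, 204057035 / ℚ) ramifies at {2, 7, 11, 13, 23, 31}: a division algebra.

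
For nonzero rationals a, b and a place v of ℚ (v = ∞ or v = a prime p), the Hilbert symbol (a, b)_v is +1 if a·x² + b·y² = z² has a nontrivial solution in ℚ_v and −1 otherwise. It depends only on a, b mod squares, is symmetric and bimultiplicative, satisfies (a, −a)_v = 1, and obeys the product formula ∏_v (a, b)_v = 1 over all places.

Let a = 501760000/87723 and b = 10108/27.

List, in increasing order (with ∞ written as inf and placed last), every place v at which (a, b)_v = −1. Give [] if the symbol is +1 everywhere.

[3, 7]

(a, b) ≡ (3, 21) mod (ℚ^×)²; places V = {2, 3, 5, 7, 19, ∞}.
(a,b)_7: α=2, u≡6; β=1, v≡5 (mod 7); (6|7)=-1, (5|7)=-1; sign (−1)^0·-1^1·-1^2 = -1.
(a,b)_3: α=-5, u≡1; β=-3, v≡1 (mod 3); (1|3)=+1, (1|3)=+1; sign (−1)^1·+1^-3·+1^-5 = -1.
(a,b)_19: α=-2, u≡14; β=2, v≡13 (mod 19); (14|19)=-1, (13|19)=-1; sign (−1)^0·-1^2·-1^-2 = +1.
(a,b)_∞: sgn(3)=+, sgn(21)=+, so +1.
(a,b)_5: α=4, u≡2; β=0, v≡4 (mod 5); (2|5)=-1, (4|5)=+1; sign (−1)^0·-1^0·+1^4 = +1.
(a,b)_2: α=14, β=2; u≡3, v≡5 (mod 8); ε(u)ε(v)=1·0, αω(v)=14·1, βω(u)=2·1; sum ≡ 0  ⇒  +1.
(3, 21 / ℚ) ramifies at {3, 7}: a division algebra.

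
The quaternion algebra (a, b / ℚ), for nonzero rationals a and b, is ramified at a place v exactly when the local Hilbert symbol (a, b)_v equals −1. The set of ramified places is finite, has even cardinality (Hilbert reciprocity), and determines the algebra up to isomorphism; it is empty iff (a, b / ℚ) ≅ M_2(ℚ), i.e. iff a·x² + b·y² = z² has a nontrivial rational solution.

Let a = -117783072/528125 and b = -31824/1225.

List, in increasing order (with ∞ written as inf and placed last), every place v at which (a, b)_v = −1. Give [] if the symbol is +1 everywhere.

Mod squares: a ≡ -5610, b ≡ -221. Check v ∈ {∞, 2, 3, 5, 7, 11, 13, 17}.
v=17: a=17^1·(≡12), b=17^1·(≡15) mod 17; (12|17)=-1, (15|17)=+1; (−1)^{1·1·8}·(-1)^1·(+1)^1 = -1.
v=7: a=7^0·(≡2), b=7^-2·(≡3) mod 7; (2|7)=+1, (3|7)=-1; (−1)^{0·-2·3}·(+1)^-2·(-1)^0 = +1.
v=3: a=3^9·(≡2), b=3^2·(≡1) mod 3; (2|3)=-1, (1|3)=+1; (−1)^{9·2·1}·(-1)^2·(+1)^9 = +1.
v=5: a=5^-5·(≡2), b=5^-2·(≡4) mod 5; (2|5)=-1, (4|5)=+1; (−1)^{-5·-2·2}·(-1)^-2·(+1)^-5 = +1.
v=13: a=13^-2·(≡7), b=13^1·(≡3) mod 13; (7|13)=-1, (3|13)=+1; (−1)^{-2·1·6}·(-1)^1·(+1)^-2 = -1.
v=∞: -5610 < 0 and -221 < 0  ⇒  (a,b)_∞ = -1.
v=11: a=11^1·(≡6), b=11^0·(≡8) mod 11; (6|11)=-1, (8|11)=-1; (−1)^{1·0·5}·(-1)^0·(-1)^1 = -1.
v=2: v_2(a)=5, v_2(b)=4; units ≡ 3, 3 (mod 8); ε·ε+αω+βω = 1·1+5·1+4·1 ≡ 0  ⇒  (a,b)_2 = +1.
Ram(-5610, -221) = {11, 13, 17, ∞}; no ℚ_11-point on the conic.

[11, 13, 17, inf]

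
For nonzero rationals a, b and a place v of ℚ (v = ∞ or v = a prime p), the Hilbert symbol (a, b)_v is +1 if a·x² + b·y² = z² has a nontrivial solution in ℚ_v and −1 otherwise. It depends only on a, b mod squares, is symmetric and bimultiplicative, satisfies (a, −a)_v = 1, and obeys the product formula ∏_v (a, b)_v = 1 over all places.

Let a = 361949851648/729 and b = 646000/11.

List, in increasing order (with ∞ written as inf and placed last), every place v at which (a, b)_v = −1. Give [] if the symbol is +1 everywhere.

[5, 7, 11, 17]

Mod squares: a ≡ 7, b ≡ 17765. Check v ∈ {∞, 2, 3, 5, 7, 11, 17, 19}.
v=7: a=7^1·(≡2), b=7^0·(≡3) mod 7; (2|7)=+1, (3|7)=-1; (−1)^{1·0·3}·(+1)^0·(-1)^1 = -1.
v=11: a=11^2·(≡10), b=11^-1·(≡3) mod 11; (10|11)=-1, (3|11)=+1; (−1)^{2·-1·5}·(-1)^-1·(+1)^2 = -1.
v=3: a=3^-6·(≡1), b=3^0·(≡2) mod 3; (1|3)=+1, (2|3)=-1; (−1)^{-6·0·1}·(+1)^0·(-1)^-6 = +1.
v=∞: 7 > 0 and 17765 > 0  ⇒  (a,b)_∞ = +1.
v=5: a=5^0·(≡2), b=5^3·(≡3) mod 5; (2|5)=-1, (3|5)=-1; (−1)^{0·3·2}·(-1)^3·(-1)^0 = -1.
v=2: v_2(a)=12, v_2(b)=4; units ≡ 7, 5 (mod 8); ε·ε+αω+βω = 1·0+12·1+4·0 ≡ 0  ⇒  (a,b)_2 = +1.
v=17: a=17^2·(≡11), b=17^1·(≡2) mod 17; (11|17)=-1, (2|17)=+1; (−1)^{2·1·8}·(-1)^1·(+1)^2 = -1.
v=19: a=19^2·(≡4), b=19^1·(≡6) mod 19; (4|19)=+1, (6|19)=+1; (−1)^{2·1·9}·(+1)^1·(+1)^2 = +1.
Ram(7, 17765) = {5, 7, 11, 17}; no ℚ_5-point on the conic.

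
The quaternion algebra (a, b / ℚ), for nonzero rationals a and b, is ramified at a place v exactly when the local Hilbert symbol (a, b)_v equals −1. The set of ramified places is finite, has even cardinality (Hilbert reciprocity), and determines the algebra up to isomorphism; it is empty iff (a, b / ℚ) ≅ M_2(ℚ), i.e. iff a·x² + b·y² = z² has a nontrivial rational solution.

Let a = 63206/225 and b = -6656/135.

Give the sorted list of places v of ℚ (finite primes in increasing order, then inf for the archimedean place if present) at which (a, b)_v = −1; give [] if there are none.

Mod squares: a ≡ 374, b ≡ -390. Check v ∈ {∞, 2, 3, 5, 11, 13, 17}.
v=3: a=3^-2·(≡2), b=3^-3·(≡2) mod 3; (2|3)=-1, (2|3)=-1; (−1)^{-2·-3·1}·(-1)^-3·(-1)^-2 = -1.
v=∞: 374 > 0 and -390 < 0  ⇒  (a,b)_∞ = +1.
v=17: a=17^1·(≡3), b=17^0·(≡9) mod 17; (3|17)=-1, (9|17)=+1; (−1)^{1·0·8}·(-1)^0·(+1)^1 = +1.
v=2: v_2(a)=1, v_2(b)=9; units ≡ 3, 5 (mod 8); ε·ε+αω+βω = 1·0+1·1+9·1 ≡ 0  ⇒  (a,b)_2 = +1.
v=5: a=5^-2·(≡4), b=5^-1·(≡2) mod 5; (4|5)=+1, (2|5)=-1; (−1)^{-2·-1·2}·(+1)^-1·(-1)^-2 = +1.
v=11: a=11^1·(≡3), b=11^0·(≡7) mod 11; (3|11)=+1, (7|11)=-1; (−1)^{1·0·5}·(+1)^0·(-1)^1 = -1.
v=13: a=13^2·(≡9), b=13^1·(≡12) mod 13; (9|13)=+1, (12|13)=+1; (−1)^{2·1·6}·(+1)^1·(+1)^2 = +1.
(374, -390 / ℚ) ramifies at {3, 11}: a division algebra.

[3, 11]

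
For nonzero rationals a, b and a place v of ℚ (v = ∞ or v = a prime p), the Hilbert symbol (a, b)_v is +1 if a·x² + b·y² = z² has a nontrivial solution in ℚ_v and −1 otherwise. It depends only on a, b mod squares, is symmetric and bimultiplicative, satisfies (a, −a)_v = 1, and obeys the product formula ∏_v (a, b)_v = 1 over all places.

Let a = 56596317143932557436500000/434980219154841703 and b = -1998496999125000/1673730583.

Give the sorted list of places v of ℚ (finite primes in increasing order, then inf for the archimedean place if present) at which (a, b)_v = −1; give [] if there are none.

(a, b) ≡ (102718, -462) mod (ℚ^×)²; places V = {2, 3, 5, 7, 11, 19, 23, 29, 47, ∞}.
(a,b)_29: α=3, u≡9; β=2, v≡8 (mod 29); (9|29)=+1, (8|29)=-1; sign (−1)^0·+1^2·-1^3 = -1.
(a,b)_47: α=-6, u≡26; β=-4, v≡12 (mod 47); (26|47)=-1, (12|47)=+1; sign (−1)^0·-1^-4·+1^-6 = +1.
(a,b)_23: α=3, u≡13; β=2, v≡22 (mod 23); (13|23)=+1, (22|23)=-1; sign (−1)^0·+1^2·-1^3 = -1.
(a,b)_2: α=5, β=3; u≡7, v≡1 (mod 8); ε(u)ε(v)=1·0, αω(v)=5·0, βω(u)=3·0; sum ≡ 0  ⇒  +1.
(a,b)_7: α=-9, u≡1; β=-3, v≡2 (mod 7); (1|7)=+1, (2|7)=+1; sign (−1)^1·+1^-3·+1^-9 = -1.
(a,b)_∞: sgn(102718)=+, sgn(-462)=−, so +1.
(a,b)_3: α=8, u≡1; β=3, v≡2 (mod 3); (1|3)=+1, (2|3)=-1; sign (−1)^0·+1^3·-1^8 = +1.
(a,b)_5: α=6, u≡2; β=6, v≡2 (mod 5); (2|5)=-1, (2|5)=-1; sign (−1)^0·-1^6·-1^6 = +1.
(a,b)_11: α=5, u≡6; β=3, v≡7 (mod 11); (6|11)=-1, (7|11)=-1; sign (−1)^1·-1^3·-1^5 = -1.
(a,b)_19: α=2, u≡16; β=0, v≡18 (mod 19); (16|19)=+1, (18|19)=-1; sign (−1)^0·+1^0·-1^2 = +1.
(102718, -462 / ℚ) ramifies at {7, 11, 23, 29}: a division algebra.

[7, 11, 23, 29]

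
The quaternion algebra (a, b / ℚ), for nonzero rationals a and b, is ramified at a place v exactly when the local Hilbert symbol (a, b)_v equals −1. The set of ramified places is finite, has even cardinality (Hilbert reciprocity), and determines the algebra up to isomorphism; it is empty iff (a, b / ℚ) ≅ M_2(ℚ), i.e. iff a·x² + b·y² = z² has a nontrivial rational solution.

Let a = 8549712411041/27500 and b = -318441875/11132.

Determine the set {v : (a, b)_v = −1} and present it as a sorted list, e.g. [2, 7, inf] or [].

(a, b) ≡ (487531, -40549) mod (ℚ^×)²; places V = {2, 5, 11, 17, 19, 23, 41, 43, 47, ∞}.
(a,b)_23: α=1, u≡20; β=-1, v≡2 (mod 23); (20|23)=-1, (2|23)=+1; sign (−1)^1·-1^-1·+1^1 = +1.
(a,b)_2: α=-2, β=-2; u≡3, v≡3 (mod 8); ε(u)ε(v)=1·1, αω(v)=-2·1, βω(u)=-2·1; sum ≡ 1  ⇒  -1.
(a,b)_41: α=1, u≡9; β=1, v≡2 (mod 41); (9|41)=+1, (2|41)=+1; sign (−1)^0·+1^1·+1^1 = +1.
(a,b)_11: α=-1, u≡7; β=-2, v≡10 (mod 11); (7|11)=-1, (10|11)=-1; sign (−1)^0·-1^-2·-1^-1 = -1.
(a,b)_19: α=2, u≡12; β=0, v≡16 (mod 19); (12|19)=-1, (16|19)=+1; sign (−1)^0·-1^0·+1^2 = +1.
(a,b)_47: α=1, u≡26; β=0, v≡7 (mod 47); (26|47)=-1, (7|47)=+1; sign (−1)^0·-1^0·+1^1 = +1.
(a,b)_17: α=2, u≡11; β=2, v≡1 (mod 17); (11|17)=-1, (1|17)=+1; sign (−1)^0·-1^2·+1^2 = +1.
(a,b)_∞: sgn(487531)=+, sgn(-40549)=−, so +1.
(a,b)_5: α=-4, u≡4; β=4, v≡4 (mod 5); (4|5)=+1, (4|5)=+1; sign (−1)^0·+1^4·+1^-4 = +1.
(a,b)_43: α=2, u≡41; β=1, v≡33 (mod 43); (41|43)=+1, (33|43)=-1; sign (−1)^0·+1^1·-1^2 = +1.
(487531, -40549 / ℚ) ramifies at {2, 11}: a division algebra.

[2, 11]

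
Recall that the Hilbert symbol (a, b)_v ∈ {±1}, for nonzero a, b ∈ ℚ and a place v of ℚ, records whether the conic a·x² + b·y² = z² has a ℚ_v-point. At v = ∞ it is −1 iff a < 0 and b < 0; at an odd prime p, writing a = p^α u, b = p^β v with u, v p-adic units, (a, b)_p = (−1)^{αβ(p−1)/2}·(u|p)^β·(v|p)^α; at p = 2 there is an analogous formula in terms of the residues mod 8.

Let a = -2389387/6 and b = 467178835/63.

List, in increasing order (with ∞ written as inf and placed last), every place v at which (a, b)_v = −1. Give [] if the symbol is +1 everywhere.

(a, b) ≡ (-2418, 1164205) mod (ℚ^×)²; places V = {2, 3, 5, 7, 11, 13, 29, 31, 37, 53, ∞}.
(a,b)_7: α=2, u≡1; β=-1, v≡2 (mod 7); (1|7)=+1, (2|7)=+1; sign (−1)^0·+1^-1·+1^2 = +1.
(a,b)_29: α=0, u≡21; β=1, v≡23 (mod 29); (21|29)=-1, (23|29)=+1; sign (−1)^0·-1^1·+1^0 = -1.
(a,b)_31: α=1, u≡24; β=1, v≡7 (mod 31); (24|31)=-1, (7|31)=+1; sign (−1)^1·-1^1·+1^1 = +1.
(a,b)_∞: sgn(-2418)=−, sgn(1164205)=+, so +1.
(a,b)_2: α=-1, β=0; u≡7, v≡5 (mod 8); ε(u)ε(v)=1·0, αω(v)=-1·1, βω(u)=0·0; sum ≡ 1  ⇒  -1.
(a,b)_53: α=0, u≡2; β=2, v≡16 (mod 53); (2|53)=-1, (16|53)=+1; sign (−1)^0·-1^2·+1^0 = +1.
(a,b)_11: α=2, u≡7; β=0, v≡3 (mod 11); (7|11)=-1, (3|11)=+1; sign (−1)^0·-1^0·+1^2 = +1.
(a,b)_5: α=0, u≡3; β=1, v≡4 (mod 5); (3|5)=-1, (4|5)=+1; sign (−1)^0·-1^1·+1^0 = -1.
(a,b)_37: α=0, u≡6; β=1, v≡15 (mod 37); (6|37)=-1, (15|37)=-1; sign (−1)^0·-1^1·-1^0 = -1.
(a,b)_13: α=1, u≡10; β=0, v≡10 (mod 13); (10|13)=+1, (10|13)=+1; sign (−1)^0·+1^0·+1^1 = +1.
(a,b)_3: α=-1, u≡1; β=-2, v≡1 (mod 3); (1|3)=+1, (1|3)=+1; sign (−1)^0·+1^-2·+1^-1 = +1.
|Ram(-2418, 1164205)| = 4, even; anisotropic at {2, 5, 29, 37}.

[2, 5, 29, 37]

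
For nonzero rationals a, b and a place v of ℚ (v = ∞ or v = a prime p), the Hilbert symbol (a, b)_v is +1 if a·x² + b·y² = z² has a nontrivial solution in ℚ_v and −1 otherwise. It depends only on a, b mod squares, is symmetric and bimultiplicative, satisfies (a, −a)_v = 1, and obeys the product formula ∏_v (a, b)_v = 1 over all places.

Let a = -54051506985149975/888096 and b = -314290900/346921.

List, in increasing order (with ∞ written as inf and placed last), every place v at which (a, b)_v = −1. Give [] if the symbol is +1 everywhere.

Mod squares: a ≡ -7854, b ≡ -1309. Check v ∈ {∞, 2, 3, 5, 7, 11, 17, 19, 29, 31, 43}.
v=19: a=19^0·(≡15), b=19^-2·(≡15) mod 19; (15|19)=-1, (15|19)=-1; (−1)^{0·-2·9}·(-1)^-2·(-1)^0 = +1.
v=2: v_2(a)=-5, v_2(b)=2; units ≡ 1, 3 (mod 8); ε·ε+αω+βω = 0·1+-5·1+2·0 ≡ 1  ⇒  (a,b)_2 = -1.
v=3: a=3^-1·(≡1), b=3^0·(≡2) mod 3; (1|3)=+1, (2|3)=-1; (−1)^{-1·0·1}·(+1)^0·(-1)^-1 = -1.
v=43: a=43^2·(≡41), b=43^0·(≡10) mod 43; (41|43)=+1, (10|43)=+1; (−1)^{2·0·21}·(+1)^0·(+1)^2 = +1.
v=11: a=11^-1·(≡1), b=11^1·(≡2) mod 11; (1|11)=+1, (2|11)=-1; (−1)^{-1·1·5}·(+1)^1·(-1)^-1 = +1.
v=7: a=7^7·(≡6), b=7^5·(≡4) mod 7; (6|7)=-1, (4|7)=+1; (−1)^{7·5·3}·(-1)^5·(+1)^7 = +1.
v=5: a=5^2·(≡1), b=5^2·(≡4) mod 5; (1|5)=+1, (4|5)=+1; (−1)^{2·2·2}·(+1)^2·(+1)^2 = +1.
v=31: a=31^0·(≡8), b=31^-2·(≡6) mod 31; (8|31)=+1, (6|31)=-1; (−1)^{0·-2·15}·(+1)^-2·(-1)^0 = +1.
v=17: a=17^5·(≡7), b=17^1·(≡2) mod 17; (7|17)=-1, (2|17)=+1; (−1)^{5·1·8}·(-1)^1·(+1)^5 = -1.
v=29: a=29^-2·(≡28), b=29^0·(≡6) mod 29; (28|29)=+1, (6|29)=+1; (−1)^{-2·0·14}·(+1)^0·(+1)^-2 = +1.
v=∞: -7854 < 0 and -1309 < 0  ⇒  (a,b)_∞ = -1.
(-7854, -1309 / ℚ) ramifies at {2, 3, 17, ∞}: a division algebra.

[2, 3, 17, inf]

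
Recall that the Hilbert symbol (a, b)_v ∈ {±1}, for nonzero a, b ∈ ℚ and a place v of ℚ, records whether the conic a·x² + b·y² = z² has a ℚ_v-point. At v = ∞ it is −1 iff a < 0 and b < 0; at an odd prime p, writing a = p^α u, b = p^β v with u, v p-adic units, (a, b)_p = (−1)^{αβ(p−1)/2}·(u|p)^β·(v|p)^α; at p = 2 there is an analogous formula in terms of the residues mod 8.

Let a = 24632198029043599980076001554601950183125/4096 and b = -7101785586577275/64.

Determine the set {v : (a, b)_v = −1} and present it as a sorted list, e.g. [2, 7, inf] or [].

[11, 23]

Mod squares: a ≡ 448477, b ≡ -4075291. Check v ∈ {∞, 2, 3, 5, 11, 17, 19, 23, 31, 37}.
v=5: a=5^4·(≡3), b=5^2·(≡1) mod 5; (3|5)=-1, (1|5)=+1; (−1)^{4·2·2}·(-1)^2·(+1)^4 = +1.
v=37: a=37^3·(≡14), b=37^1·(≡18) mod 37; (14|37)=-1, (18|37)=-1; (−1)^{3·1·18}·(-1)^1·(-1)^3 = +1.
v=19: a=19^2·(≡9), b=19^1·(≡12) mod 19; (9|19)=+1, (12|19)=-1; (−1)^{2·1·9}·(+1)^1·(-1)^2 = +1.
v=23: a=23^5·(≡16), b=23^2·(≡15) mod 23; (16|23)=+1, (15|23)=-1; (−1)^{5·2·11}·(+1)^2·(-1)^5 = -1.
v=2: v_2(a)=-12, v_2(b)=-6; units ≡ 5, 5 (mod 8); ε·ε+αω+βω = 0·0+-12·1+-6·1 ≡ 0  ⇒  (a,b)_2 = +1.
v=31: a=31^3·(≡24), b=31^1·(≡7) mod 31; (24|31)=-1, (7|31)=+1; (−1)^{3·1·15}·(-1)^1·(+1)^3 = +1.
v=11: a=11^12·(≡6), b=11^5·(≡8) mod 11; (6|11)=-1, (8|11)=-1; (−1)^{12·5·5}·(-1)^5·(-1)^12 = -1.
v=∞: 448477 > 0 and -4075291 < 0  ⇒  (a,b)_∞ = +1.
v=3: a=3^6·(≡1), b=3^2·(≡2) mod 3; (1|3)=+1, (2|3)=-1; (−1)^{6·2·1}·(+1)^2·(-1)^6 = +1.
v=17: a=17^3·(≡7), b=17^1·(≡14) mod 17; (7|17)=-1, (14|17)=-1; (−1)^{3·1·8}·(-1)^1·(-1)^3 = +1.
|Ram(448477, -4075291)| = 2, even; anisotropic at {11, 23}.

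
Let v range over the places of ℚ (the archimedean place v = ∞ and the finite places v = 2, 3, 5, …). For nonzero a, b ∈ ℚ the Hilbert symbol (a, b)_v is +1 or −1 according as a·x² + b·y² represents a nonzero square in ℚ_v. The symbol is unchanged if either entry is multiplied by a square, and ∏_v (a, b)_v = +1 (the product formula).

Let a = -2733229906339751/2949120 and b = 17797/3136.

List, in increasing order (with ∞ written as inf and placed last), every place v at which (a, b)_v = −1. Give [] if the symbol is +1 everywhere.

[5, 13, 19, 31]

Mod squares: a ≡ -880555, b ≡ 13. Check v ∈ {∞, 2, 3, 5, 7, 13, 19, 23, 31, 37}.
v=19: a=19^1·(≡3), b=19^0·(≡13) mod 19; (3|19)=-1, (13|19)=-1; (−1)^{1·0·9}·(-1)^0·(-1)^1 = -1.
v=5: a=5^-1·(≡1), b=5^0·(≡2) mod 5; (1|5)=+1, (2|5)=-1; (−1)^{-1·0·2}·(+1)^0·(-1)^-1 = -1.
v=37: a=37^4·(≡13), b=37^2·(≡15) mod 37; (13|37)=-1, (15|37)=-1; (−1)^{4·2·18}·(-1)^2·(-1)^4 = +1.
v=2: v_2(a)=-16, v_2(b)=-6; units ≡ 5, 5 (mod 8); ε·ε+αω+βω = 0·0+-16·1+-6·1 ≡ 0  ⇒  (a,b)_2 = +1.
v=∞: -880555 < 0 and 13 > 0  ⇒  (a,b)_∞ = +1.
v=13: a=13^3·(≡7), b=13^1·(≡10) mod 13; (7|13)=-1, (10|13)=+1; (−1)^{3·1·6}·(-1)^1·(+1)^3 = -1.
v=31: a=31^1·(≡29), b=31^0·(≡13) mod 31; (29|31)=-1, (13|31)=-1; (−1)^{1·0·15}·(-1)^0·(-1)^1 = -1.
v=23: a=23^1·(≡14), b=23^0·(≡8) mod 23; (14|23)=-1, (8|23)=+1; (−1)^{1·0·11}·(-1)^0·(+1)^1 = +1.
v=7: a=7^2·(≡3), b=7^-2·(≡3) mod 7; (3|7)=-1, (3|7)=-1; (−1)^{2·-2·3}·(-1)^-2·(-1)^2 = +1.
v=3: a=3^-2·(≡2), b=3^0·(≡1) mod 3; (2|3)=-1, (1|3)=+1; (−1)^{-2·0·1}·(-1)^0·(+1)^-2 = +1.
Ram(-880555, 13) = {5, 13, 19, 31}; no ℚ_5-point on the conic.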